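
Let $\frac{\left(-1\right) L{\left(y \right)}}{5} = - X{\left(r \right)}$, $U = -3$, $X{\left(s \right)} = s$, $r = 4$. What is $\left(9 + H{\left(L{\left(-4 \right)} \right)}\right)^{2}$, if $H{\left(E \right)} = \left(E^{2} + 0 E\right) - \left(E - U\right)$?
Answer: $148996$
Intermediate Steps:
$L{\left(y \right)} = 20$ ($L{\left(y \right)} = - 5 \left(\left(-1\right) 4\right) = \left(-5\right) \left(-4\right) = 20$)
$H{\left(E \right)} = -3 + E^{2} - E$ ($H{\left(E \right)} = \left(E^{2} + 0 E\right) - \left(3 + E\right) = \left(E^{2} + 0\right) - \left(3 + E\right) = E^{2} - \left(3 + E\right) = -3 + E^{2} - E$)
$\left(9 + H{\left(L{\left(-4 \right)} \right)}\right)^{2} = \left(9 - \left(23 - 400\right)\right)^{2} = \left(9 - -377\right)^{2} = \left(9 + 377\right)^{2} = 386^{2} = 148996$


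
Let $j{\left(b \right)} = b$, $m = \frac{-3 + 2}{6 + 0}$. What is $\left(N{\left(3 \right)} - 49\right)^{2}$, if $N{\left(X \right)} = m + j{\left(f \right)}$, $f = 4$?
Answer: $\frac{73441}{36} \approx 2040.0$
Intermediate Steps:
$m = - \frac{1}{6} \approx -0.16667$
$N{\left(X \right)} = \frac{23}{6}$ ($N{\left(X \right)} = - \frac{1}{6} + 4 = \frac{23}{6}$)
$\left(N{\left(3 \right)} - 49\right)^{2} = \left(\frac{23}{6} - 49\right)^{2} = \left(- \frac{271}{6}\right)^{2} = \frac{73441}{36}$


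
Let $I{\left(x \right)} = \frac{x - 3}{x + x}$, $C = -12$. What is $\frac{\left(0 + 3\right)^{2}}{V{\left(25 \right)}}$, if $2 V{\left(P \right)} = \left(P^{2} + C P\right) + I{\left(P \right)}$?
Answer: $\frac{25}{452} \approx 0.05531$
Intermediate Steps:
$I{\left(x \right)} = \frac{-3 + x}{2 x}$
$V{\left(P \right)} = \frac{P^{2}}{2} - 6 P + \frac{-3 + P}{4 P}$ ($V{\left(P \right)} = \frac{\left(P^{2} - 12 P\right) + \frac{-3 + P}{2 P}}{2} = \frac{P^{2} - 12 P + \frac{-3 + P}{2 P}}{2} = \frac{P^{2}}{2} - 6 P + \frac{-3 + P}{4 P}$)
$\frac{\left(0 + 3\right)^{2}}{V{\left(25 \right)}} = \frac{\left(0 + 3\right)^{2}}{\frac{1}{4} \cdot \frac{1}{25} \left(-3 + 25 + 2 \cdot 25^{2} \left(-12 + 25\right)\right)} = \frac{3^{2}}{\frac{1}{4} \cdot \frac{1}{25} \left(-3 + 25 + 2 \cdot 625 \cdot 13\right)} = \frac{9}{\frac{1}{4} \cdot \frac{1}{25} \left(-3 + 25 + 16250\right)} = \frac{9}{\frac{1}{4} \cdot \frac{1}{25} \cdot 16272} = \frac{9}{\frac{4068}{25}} = 9 \cdot \frac{25}{4068} = \frac{25}{452}$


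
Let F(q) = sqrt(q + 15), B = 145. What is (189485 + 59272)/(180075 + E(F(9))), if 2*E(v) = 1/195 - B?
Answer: 48507615/35100488 ≈ 1.3820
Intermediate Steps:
F(q) = sqrt(15 + q)
E(v) = -14137/195 (E(v) = (1/195 - 1*145)/2 = (1/195 - 145)/2 = (1/2)*(-28274/195) = -14137/195)
(189485 + 59272)/(180075 + E(F(9))) = (189485 + 59272)/(180075 - 14137/195) = 248757/(35100488/195) = 248757*(195/35100488) = 48507615/35100488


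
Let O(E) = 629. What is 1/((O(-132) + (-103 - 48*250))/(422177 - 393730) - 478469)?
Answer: -28447/13611019117 ≈ -2.0900e-6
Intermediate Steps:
1/((O(-132) + (-103 - 48*250))/(422177 - 393730) - 478469) = 1/((629 + (-103 - 48*250))/(422177 - 393730) - 478469) = 1/((629 + (-103 - 12000))/28447 - 478469) = 1/((629 - 12103)*(1/28447) - 478469) = 1/(-11474*1/28447 - 478469) = 1/(-11474/28447 - 478469) = 1/(-13611019117/28447) = -28447/13611019117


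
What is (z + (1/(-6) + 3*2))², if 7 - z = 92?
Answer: 225625/36 ≈ 6267.4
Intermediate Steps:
z = -85 (z = 7 - 1*92 = 7 - 92 = -85)
(z + (1/(-6) + 3*2))² = (-85 + (1/(-6) + 3*2))² = (-85 + (-⅙ + 6))² = (-85 + 35/6)² = (-475/6)² = 225625/36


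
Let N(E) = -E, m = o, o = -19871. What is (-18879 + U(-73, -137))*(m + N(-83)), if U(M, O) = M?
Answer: 375022176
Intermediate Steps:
m = -19871
(-18879 + U(-73, -137))*(m + N(-83)) = (-18879 - 73)*(-19871 - 1*(-83)) = -18952*(-19871 + 83) = -18952*(-19788) = 375022176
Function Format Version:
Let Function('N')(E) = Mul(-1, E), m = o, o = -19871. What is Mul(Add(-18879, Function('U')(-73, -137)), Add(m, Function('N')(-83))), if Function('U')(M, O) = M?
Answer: 375022176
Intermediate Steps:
m = -19871
Mul(Add(-18879, Function('U')(-73, -137)), Add(m, Function('N')(-83))) = Mul(Add(-18879, -73), Add(-19871, Mul(-1, -83))) = Mul(-18952, Add(-19871, 83)) = Mul(-18952, -19788) = 375022176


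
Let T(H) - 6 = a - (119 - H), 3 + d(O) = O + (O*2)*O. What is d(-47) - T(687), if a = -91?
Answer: 3885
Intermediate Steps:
d(O) = -3 + O + 2*O² (d(O) = -3 + (O + (O*2)*O) = -3 + (O + (2*O)*O) = -3 + (O + 2*O²) = -3 + O + 2*O²)
T(H) = -204 + H (T(H) = 6 + (-91 - (119 - H)) = 6 + (-91 + (-119 + H)) = 6 + (-210 + H) = -204 + H)
d(-47) - T(687) = (-3 - 47 + 2*(-47)²) - (-204 + 687) = (-3 - 47 + 2*2209) - 1*483 = (-3 - 47 + 4418) - 483 = 4368 - 483 = 3885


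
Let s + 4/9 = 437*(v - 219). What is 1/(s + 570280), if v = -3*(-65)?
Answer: 9/5038124 ≈ 1.7864e-6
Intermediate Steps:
v = 195
s = -94396/9 (s = -4/9 + 437*(195 - 219) = -4/9 + 437*(-24) = -4/9 - 10488 = -94396/9 ≈ -10488.)
1/(s + 570280) = 1/(-94396/9 + 570280) = 1/(5038124/9) = 9/5038124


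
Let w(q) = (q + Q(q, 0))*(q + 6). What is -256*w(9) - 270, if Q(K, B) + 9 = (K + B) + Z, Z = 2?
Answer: -42510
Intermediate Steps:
Q(K, B) = -7 + B + K (Q(K, B) = -9 + ((K + B) + 2) = -9 + ((B + K) + 2) = -9 + (2 + B + K) = -7 + B + K)
w(q) = (-7 + 2*q)*(6 + q) (w(q) = (q + (-7 + 0 + q))*(q + 6) = (q + (-7 + q))*(6 + q) = (-7 + 2*q)*(6 + q))
-256*w(9) - 270 = -256*(-42 + 2*9**2 + 5*9) - 270 = -256*(-42 + 2*81 + 45) - 270 = -256*(-42 + 162 + 45) - 270 = -256*165 - 270 = -42240 - 270 = -42510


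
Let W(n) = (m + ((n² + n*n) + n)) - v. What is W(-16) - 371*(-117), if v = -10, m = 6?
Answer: 43919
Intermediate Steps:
W(n) = 16 + n + 2*n² (W(n) = (6 + ((n² + n*n) + n)) - 1*(-10) = (6 + ((n² + n²) + n)) + 10 = (6 + (2*n² + n)) + 10 = (6 + (n + 2*n²)) + 10 = (6 + n + 2*n²) + 10 = 16 + n + 2*n²)
W(-16) - 371*(-117) = (16 - 16 + 2*(-16)²) - 371*(-117) = (16 - 16 + 2*256) + 43407 = (16 - 16 + 512) + 43407 = 512 + 43407 = 43919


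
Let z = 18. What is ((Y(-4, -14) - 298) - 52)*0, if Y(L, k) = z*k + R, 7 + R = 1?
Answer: 0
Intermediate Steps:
R = -6 (R = -7 + 1 = -6)
Y(L, k) = -6 + 18*k (Y(L, k) = 18*k - 6 = -6 + 18*k)
((Y(-4, -14) - 298) - 52)*0 = (((-6 + 18*(-14)) - 298) - 52)*0 = (((-6 - 252) - 298) - 52)*0 = ((-258 - 298) - 52)*0 = (-556 - 52)*0 = -608*0 = 0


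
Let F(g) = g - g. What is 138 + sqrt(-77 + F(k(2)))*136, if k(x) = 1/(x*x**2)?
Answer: 138 + 136*I*sqrt(77) ≈ 138.0 + 1193.4*I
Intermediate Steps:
k(x) = x**(-3) (k(x) = 1/(x**3) = x**(-3))
F(g) = 0
138 + sqrt(-77 + F(k(2)))*136 = 138 + sqrt(-77 + 0)*136 = 138 + sqrt(-77)*136 = 138 + (I*sqrt(77))*136 = 138 + 136*I*sqrt(77)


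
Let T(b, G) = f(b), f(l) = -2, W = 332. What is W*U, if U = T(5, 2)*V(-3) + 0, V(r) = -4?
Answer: 2656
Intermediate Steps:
T(b, G) = -2
U = 8 (U = -2*(-4) + 0 = 8 + 0 = 8)
W*U = 332*8 = 2656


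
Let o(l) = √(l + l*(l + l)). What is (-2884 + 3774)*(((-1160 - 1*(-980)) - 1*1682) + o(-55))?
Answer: -1657180 + 890*√5995 ≈ -1.5883e+6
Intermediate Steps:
o(l) = √(l + 2*l²) (o(l) = √(l + l*(2*l)) = √(l + 2*l²))
(-2884 + 3774)*(((-1160 - 1*(-980)) - 1*1682) + o(-55)) = (-2884 + 3774)*(((-1160 - 1*(-980)) - 1*1682) + √(-55*(1 + 2*(-55)))) = 890*(((-1160 + 980) - 1682) + √(-55*(1 - 110))) = 890*((-180 - 1682) + √(-55*(-109))) = 890*(-1862 + √5995) = -1657180 + 890*√5995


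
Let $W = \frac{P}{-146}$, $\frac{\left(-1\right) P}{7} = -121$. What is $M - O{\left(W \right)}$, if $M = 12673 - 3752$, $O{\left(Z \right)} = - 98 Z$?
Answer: $\frac{609730}{73} \approx 8352.5$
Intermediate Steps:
$P = 847$ ($P = \left(-7\right) \left(-121\right) = 847$)
$W = - \frac{847}{146}$ ($W = \frac{847}{-146} = 847 \left(- \frac{1}{146}\right) = - \frac{847}{146} \approx -5.8014$)
$M = 8921$
$M - O{\left(W \right)} = 8921 - \left(-98\right) \left(- \frac{847}{146}\right) = 8921 - \frac{41503}{73} = \frac{609730}{73}$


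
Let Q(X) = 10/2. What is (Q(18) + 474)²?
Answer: 229441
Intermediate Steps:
Q(X) = 5 (Q(X) = 10*(½) = 5)
(Q(18) + 474)² = (5 + 474)² = 479² = 229441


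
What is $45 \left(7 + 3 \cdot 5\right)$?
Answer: $990$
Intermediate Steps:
$45 \left(7 + 3 \cdot 5\right) = 45 \left(7 + 15\right) = 45 \cdot 22 = 990$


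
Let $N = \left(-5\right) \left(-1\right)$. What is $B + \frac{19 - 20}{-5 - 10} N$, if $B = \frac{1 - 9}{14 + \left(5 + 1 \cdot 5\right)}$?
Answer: $0$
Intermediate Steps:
$B = - \frac{1}{3}$ ($B = - \frac{8}{14 + \left(5 + 5\right)} = - \frac{8}{14 + 10} = - \frac{8}{24} = \left(-8\right) \frac{1}{24} = - \frac{1}{3} \approx -0.33333$)
$N = 5$
$B + \frac{19 - 20}{-5 - 10} N = - \frac{1}{3} + \frac{19 - 20}{-5 - 10} \cdot 5 = - \frac{1}{3} + - \frac{1}{-15} \cdot 5 = - \frac{1}{3} + \left(-1\right) \left(- \frac{1}{15}\right) 5 = - \frac{1}{3} + \frac{1}{15} \cdot 5 = - \frac{1}{3} + \frac{1}{3} = 0$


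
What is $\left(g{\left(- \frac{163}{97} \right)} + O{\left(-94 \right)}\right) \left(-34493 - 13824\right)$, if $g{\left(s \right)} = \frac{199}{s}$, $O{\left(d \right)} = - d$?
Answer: $\frac{192349977}{163} \approx 1.1801 \cdot 10^{6}$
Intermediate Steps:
$\left(g{\left(- \frac{163}{97} \right)} + O{\left(-94 \right)}\right) \left(-34493 - 13824\right) = \left(\frac{199}{\left(-163\right) \frac{1}{97}} - -94\right) \left(-34493 - 13824\right) = \left(\frac{199}{\left(-163\right) \frac{1}{97}} + 94\right) \left(-48317\right) = \left(\frac{199}{- \frac{163}{97}} + 94\right) \left(-48317\right) = \left(199 \left(- \frac{97}{163}\right) + 94\right) \left(-48317\right) = \left(- \frac{19303}{163} + 94\right) \left(-48317\right) = \left(- \frac{3981}{163}\right) \left(-48317\right) = \frac{192349977}{163}$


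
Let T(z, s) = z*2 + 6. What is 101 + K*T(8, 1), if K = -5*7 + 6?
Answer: -537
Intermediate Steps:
T(z, s) = 6 + 2*z (T(z, s) = 2*z + 6 = 6 + 2*z)
K = -29 (K = -35 + 6 = -29)
101 + K*T(8, 1) = 101 - 29*(6 + 2*8) = 101 - 29*(6 + 16) = 101 - 29*22 = 101 - 638 = -537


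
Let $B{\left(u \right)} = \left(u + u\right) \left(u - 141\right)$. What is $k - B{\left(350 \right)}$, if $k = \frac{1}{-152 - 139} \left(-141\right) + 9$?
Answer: $- \frac{14190180}{97} \approx -1.4629 \cdot 10^{5}$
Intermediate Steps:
$k = \frac{920}{97}$ ($k = \frac{1}{-152 - 139} \left(-141\right) + 9 = \frac{1}{-291} \left(-141\right) + 9 = \left(- \frac{1}{291}\right) \left(-141\right) + 9 = \frac{47}{97} + 9 = \frac{920}{97} \approx 9.4845$)
$B{\left(u \right)} = 2 u \left(-141 + u\right)$
$k - B{\left(350 \right)} = \frac{920}{97} - 2 \cdot 350 \left(-141 + 350\right) = \frac{920}{97} - 2 \cdot 350 \cdot 209 = \frac{920}{97} - 146300 = - \frac{14190180}{97}$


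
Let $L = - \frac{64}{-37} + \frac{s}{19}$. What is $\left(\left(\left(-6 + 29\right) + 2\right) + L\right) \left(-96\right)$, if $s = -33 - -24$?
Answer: $- \frac{1771968}{703} \approx -2520.6$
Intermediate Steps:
$s = -9$ ($s = -33 + 24 = -9$)
$L = \frac{883}{703}$ ($L = - \frac{64}{-37} - \frac{9}{19} = \left(-64\right) \left(- \frac{1}{37}\right) - \frac{9}{19} = \frac{64}{37} - \frac{9}{19} = \frac{883}{703} \approx 1.256$)
$\left(\left(\left(-6 + 29\right) + 2\right) + L\right) \left(-96\right) = \left(\left(\left(-6 + 29\right) + 2\right) + \frac{883}{703}\right) \left(-96\right) = \left(\left(23 + 2\right) + \frac{883}{703}\right) \left(-96\right) = \left(25 + \frac{883}{703}\right) \left(-96\right) = \frac{18458}{703} \left(-96\right) = - \frac{1771968}{703}$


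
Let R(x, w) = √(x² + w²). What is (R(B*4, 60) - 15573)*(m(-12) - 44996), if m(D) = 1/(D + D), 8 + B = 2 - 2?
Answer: 16743927025/24 ≈ 6.9766e+8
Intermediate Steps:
B = -8 (B = -8 + (2 - 2) = -8 + 0 = -8)
m(D) = 1/(2*D)
R(x, w) = √(w² + x²)
(R(B*4, 60) - 15573)*(m(-12) - 44996) = (√(60² + (-8*4)²) - 15573)*((½)/(-12) - 44996) = (√(3600 + (-32)²) - 15573)*((½)*(-1/12) - 44996) = (√(3600 + 1024) - 15573)*(-1/24 - 44996) = (√4624 - 15573)*(-1079905/24) = (68 - 15573)*(-1079905/24) = -15505*(-1079905/24) = 16743927025/24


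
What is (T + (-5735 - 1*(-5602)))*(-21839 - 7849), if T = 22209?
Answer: -655392288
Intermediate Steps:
(T + (-5735 - 1*(-5602)))*(-21839 - 7849) = (22209 + (-5735 - 1*(-5602)))*(-21839 - 7849) = (22209 + (-5735 + 5602))*(-29688) = (22209 - 133)*(-29688) = 22076*(-29688) = -655392288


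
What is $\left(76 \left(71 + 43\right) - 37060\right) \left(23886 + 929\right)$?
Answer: $-704646740$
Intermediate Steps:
$\left(76 \left(71 + 43\right) - 37060\right) \left(23886 + 929\right) = \left(76 \cdot 114 - 37060\right) 24815 = \left(8664 - 37060\right) 24815 = \left(-28396\right) 24815 = -704646740$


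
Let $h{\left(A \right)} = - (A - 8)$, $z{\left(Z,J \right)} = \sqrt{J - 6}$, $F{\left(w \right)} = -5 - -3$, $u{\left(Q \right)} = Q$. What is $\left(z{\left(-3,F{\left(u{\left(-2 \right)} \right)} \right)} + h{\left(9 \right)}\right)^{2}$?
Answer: $\left(1 - 2 i \sqrt{2}\right)^{2} \approx -7.0 - 5.6569 i$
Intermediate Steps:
$F{\left(w \right)} = -2$ ($F{\left(w \right)} = -5 + 3 = -2$)
$z{\left(Z,J \right)} = \sqrt{-6 + J}$
$h{\left(A \right)} = 8 - A$ ($h{\left(A \right)} = - (-8 + A) = 8 - A$)
$\left(z{\left(-3,F{\left(u{\left(-2 \right)} \right)} \right)} + h{\left(9 \right)}\right)^{2} = \left(\sqrt{-6 - 2} + \left(8 - 9\right)\right)^{2} = \left(\sqrt{-8} + \left(8 - 9\right)\right)^{2} = \left(2 i \sqrt{2} - 1\right)^{2} = \left(-1 + 2 i \sqrt{2}\right)^{2}$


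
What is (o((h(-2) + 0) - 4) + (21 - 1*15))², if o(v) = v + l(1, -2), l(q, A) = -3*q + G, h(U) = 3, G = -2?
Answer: 0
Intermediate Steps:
l(q, A) = -2 - 3*q (l(q, A) = -3*q - 2 = -2 - 3*q)
o(v) = -5 + v (o(v) = v + (-2 - 3*1) = v + (-2 - 3) = v - 5 = -5 + v)
(o((h(-2) + 0) - 4) + (21 - 1*15))² = ((-5 + ((3 + 0) - 4)) + (21 - 1*15))² = ((-5 + (3 - 4)) + (21 - 15))² = ((-5 - 1) + 6)² = (-6 + 6)² = 0² = 0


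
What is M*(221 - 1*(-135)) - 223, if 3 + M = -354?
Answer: -127315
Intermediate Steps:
M = -357 (M = -3 - 354 = -357)
M*(221 - 1*(-135)) - 223 = -357*(221 - 1*(-135)) - 223 = -357*(221 + 135) - 223 = -357*356 - 223 = -127092 - 223 = -127315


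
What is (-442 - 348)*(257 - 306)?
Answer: 38710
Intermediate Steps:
(-442 - 348)*(257 - 306) = -790*(-49) = 38710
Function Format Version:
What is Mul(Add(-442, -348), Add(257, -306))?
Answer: 38710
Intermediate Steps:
Mul(Add(-442, -348), Add(257, -306)) = Mul(-790, -49) = 38710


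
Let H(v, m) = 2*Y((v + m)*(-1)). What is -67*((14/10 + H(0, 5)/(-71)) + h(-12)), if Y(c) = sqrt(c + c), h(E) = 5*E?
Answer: 19631/5 + 134*I*sqrt(10)/71 ≈ 3926.2 + 5.9682*I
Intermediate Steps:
Y(c) = sqrt(2)*sqrt(c) (Y(c) = sqrt(2*c) = sqrt(2)*sqrt(c))
H(v, m) = 2*sqrt(2)*sqrt(-m - v) (H(v, m) = 2*(sqrt(2)*sqrt((v + m)*(-1))) = 2*(sqrt(2)*sqrt((m + v)*(-1))) = 2*(sqrt(2)*sqrt(-m - v)) = 2*sqrt(2)*sqrt(-m - v))
-67*((14/10 + H(0, 5)/(-71)) + h(-12)) = -67*((14/10 + (2*sqrt(-2*5 - 2*0))/(-71)) + 5*(-12)) = -67*((14*(1/10) + (2*sqrt(-10 + 0))*(-1/71)) - 60) = -67*((7/5 + (2*sqrt(-10))*(-1/71)) - 60) = -67*((7/5 + (2*(I*sqrt(10)))*(-1/71)) - 60) = -67*((7/5 + (2*I*sqrt(10))*(-1/71)) - 60) = -67*((7/5 - 2*I*sqrt(10)/71) - 60) = -67*(-293/5 - 2*I*sqrt(10)/71) = 19631/5 + 134*I*sqrt(10)/71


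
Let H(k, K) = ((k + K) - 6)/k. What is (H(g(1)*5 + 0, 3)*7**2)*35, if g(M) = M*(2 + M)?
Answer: 1372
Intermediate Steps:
H(k, K) = (-6 + K + k)/k (H(k, K) = ((K + k) - 6)/k = (-6 + K + k)/k)
(H(g(1)*5 + 0, 3)*7**2)*35 = (((-6 + 3 + ((1*(2 + 1))*5 + 0))/((1*(2 + 1))*5 + 0))*7**2)*35 = (((-6 + 3 + ((1*3)*5 + 0))/((1*3)*5 + 0))*49)*35 = (((-6 + 3 + (3*5 + 0))/(3*5 + 0))*49)*35 = (((-6 + 3 + (15 + 0))/(15 + 0))*49)*35 = (((-6 + 3 + 15)/15)*49)*35 = (((1/15)*12)*49)*35 = ((4/5)*49)*35 = (196/5)*35 = 1372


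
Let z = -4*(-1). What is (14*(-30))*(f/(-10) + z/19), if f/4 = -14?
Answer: -46368/19 ≈ -2440.4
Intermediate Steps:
f = -56 (f = 4*(-14) = -56)
z = 4
(14*(-30))*(f/(-10) + z/19) = (14*(-30))*(-56/(-10) + 4/19) = -420*(-56*(-⅒) + 4*(1/19)) = -420*(28/5 + 4/19) = -420*552/95 = -46368/19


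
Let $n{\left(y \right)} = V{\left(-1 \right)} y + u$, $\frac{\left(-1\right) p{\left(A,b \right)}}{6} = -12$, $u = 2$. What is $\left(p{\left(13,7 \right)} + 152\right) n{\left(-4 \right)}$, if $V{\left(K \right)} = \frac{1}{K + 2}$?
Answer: $-448$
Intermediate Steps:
$p{\left(A,b \right)} = 72$ ($p{\left(A,b \right)} = \left(-6\right) \left(-12\right) = 72$)
$V{\left(K \right)} = \frac{1}{2 + K}$
$n{\left(y \right)} = 2 + y$ ($n{\left(y \right)} = \frac{y}{2 - 1} + 2 = \frac{y}{1} + 2 = 1 y + 2 = y + 2 = 2 + y$)
$\left(p{\left(13,7 \right)} + 152\right) n{\left(-4 \right)} = \left(72 + 152\right) \left(2 - 4\right) = 224 \left(-2\right) = -448$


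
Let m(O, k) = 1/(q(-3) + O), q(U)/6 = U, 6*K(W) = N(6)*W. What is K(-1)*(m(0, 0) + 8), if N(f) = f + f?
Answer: -143/9 ≈ -15.889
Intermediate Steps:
N(f) = 2*f
K(W) = 2*W (K(W) = ((2*6)*W)/6 = (12*W)/6 = 2*W)
q(U) = 6*U
m(O, k) = 1/(-18 + O) (m(O, k) = 1/(6*(-3) + O) = 1/(-18 + O))
K(-1)*(m(0, 0) + 8) = (2*(-1))*(1/(-18 + 0) + 8) = -2*(1/(-18) + 8) = -2*(-1/18 + 8) = -2*143/18 = -143/9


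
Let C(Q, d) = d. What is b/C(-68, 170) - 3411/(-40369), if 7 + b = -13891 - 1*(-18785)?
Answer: 197863173/6862730 ≈ 28.832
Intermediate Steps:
b = 4887 (b = -7 + (-13891 - 1*(-18785)) = -7 + (-13891 + 18785) = -7 + 4894 = 4887)
b/C(-68, 170) - 3411/(-40369) = 4887/170 - 3411/(-40369) = 4887*(1/170) - 3411*(-1/40369) = 4887/170 + 3411/40369 = 197863173/6862730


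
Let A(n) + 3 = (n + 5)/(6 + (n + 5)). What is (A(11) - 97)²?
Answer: 1192464/121 ≈ 9855.1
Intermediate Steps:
A(n) = -3 + (5 + n)/(11 + n) (A(n) = -3 + (n + 5)/(6 + (n + 5)) = -3 + (5 + n)/(6 + (5 + n)) = -3 + (5 + n)/(11 + n))
(A(11) - 97)² = (2*(-14 - 1*11)/(11 + 11) - 97)² = (2*(-14 - 11)/22 - 97)² = (2*(1/22)*(-25) - 97)² = (-25/11 - 97)² = (-1092/11)² = 1192464/121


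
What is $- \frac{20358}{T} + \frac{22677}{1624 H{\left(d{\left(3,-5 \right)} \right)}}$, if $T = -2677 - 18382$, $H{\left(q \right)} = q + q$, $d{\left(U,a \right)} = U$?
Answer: $\frac{225307765}{68399632} \approx 3.294$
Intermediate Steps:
$H{\left(q \right)} = 2 q$
$T = -21059$
$- \frac{20358}{T} + \frac{22677}{1624 H{\left(d{\left(3,-5 \right)} \right)}} = - \frac{20358}{-21059} + \frac{22677}{1624 \cdot 2 \cdot 3} = \left(-20358\right) \left(- \frac{1}{21059}\right) + \frac{22677}{1624 \cdot 6} = \frac{20358}{21059} + \frac{22677}{9744} = \frac{20358}{21059} + 22677 \cdot \frac{1}{9744} = \frac{20358}{21059} + \frac{7559}{3248} = \frac{225307765}{68399632}$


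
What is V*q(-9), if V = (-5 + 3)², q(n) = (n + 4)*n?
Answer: 180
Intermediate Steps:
q(n) = n*(4 + n) (q(n) = (4 + n)*n = n*(4 + n))
V = 4 (V = (-2)² = 4)
V*q(-9) = 4*(-9*(4 - 9)) = 4*(-9*(-5)) = 4*45 = 180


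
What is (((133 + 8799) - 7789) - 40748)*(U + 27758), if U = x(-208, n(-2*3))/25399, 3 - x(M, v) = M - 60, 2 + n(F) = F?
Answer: -27922543363365/25399 ≈ -1.0994e+9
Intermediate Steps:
n(F) = -2 + F
x(M, v) = 63 - M (x(M, v) = 3 - (M - 60) = 3 - (-60 + M) = 3 + (60 - M) = 63 - M)
U = 271/25399 (U = (63 - 1*(-208))/25399 = (63 + 208)*(1/25399) = 271*(1/25399) = 271/25399 ≈ 0.010670)
(((133 + 8799) - 7789) - 40748)*(U + 27758) = (((133 + 8799) - 7789) - 40748)*(271/25399 + 27758) = ((8932 - 7789) - 40748)*(705025713/25399) = (1143 - 40748)*(705025713/25399) = -39605*705025713/25399 = -27922543363365/25399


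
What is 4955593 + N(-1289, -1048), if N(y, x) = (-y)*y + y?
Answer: 3292783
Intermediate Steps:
N(y, x) = y - y² (N(y, x) = -y² + y = y - y²)
4955593 + N(-1289, -1048) = 4955593 - 1289*(1 - 1*(-1289)) = 4955593 - 1289*(1 + 1289) = 4955593 - 1289*1290 = 4955593 - 1662810 = 3292783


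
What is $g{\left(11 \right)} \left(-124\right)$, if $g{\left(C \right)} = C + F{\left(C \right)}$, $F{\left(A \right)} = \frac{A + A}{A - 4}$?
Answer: $- \frac{12276}{7} \approx -1753.7$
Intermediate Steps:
$F{\left(A \right)} = \frac{2 A}{-4 + A}$
$g{\left(C \right)} = C + \frac{2 C}{-4 + C}$
$g{\left(11 \right)} \left(-124\right) = \frac{11 \left(-2 + 11\right)}{-4 + 11} \left(-124\right) = 11 \cdot \frac{1}{7} \cdot 9 \left(-124\right) = \frac{99}{7} \left(-124\right) = - \frac{12276}{7}$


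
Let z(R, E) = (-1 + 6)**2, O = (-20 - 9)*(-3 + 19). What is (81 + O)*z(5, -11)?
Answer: -9575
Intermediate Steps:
O = -464 (O = -29*16 = -464)
z(R, E) = 25 (z(R, E) = 5**2 = 25)
(81 + O)*z(5, -11) = (81 - 464)*25 = -383*25 = -9575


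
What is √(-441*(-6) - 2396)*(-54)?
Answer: -270*√10 ≈ -853.81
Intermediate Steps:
√(-441*(-6) - 2396)*(-54) = √(2646 - 2396)*(-54) = √250*(-54) = (5*√10)*(-54) = -270*√10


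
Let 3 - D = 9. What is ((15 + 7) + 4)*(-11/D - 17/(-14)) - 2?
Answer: 1622/21 ≈ 77.238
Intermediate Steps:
D = -6 (D = 3 - 1*9 = 3 - 9 = -6)
((15 + 7) + 4)*(-11/D - 17/(-14)) - 2 = ((15 + 7) + 4)*(-11/(-6) - 17/(-14)) - 2 = (22 + 4)*(-11*(-⅙) - 17*(-1/14)) - 2 = 26*(11/6 + 17/14) - 2 = 26*(64/21) - 2 = 1664/21 - 2 = 1622/21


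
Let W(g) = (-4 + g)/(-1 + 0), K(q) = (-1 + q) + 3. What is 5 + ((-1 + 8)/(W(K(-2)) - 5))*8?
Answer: -51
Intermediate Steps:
K(q) = 2 + q
W(g) = 4 - g (W(g) = (-4 + g)/(-1) = (-4 + g)*(-1) = 4 - g)
5 + ((-1 + 8)/(W(K(-2)) - 5))*8 = 5 + ((-1 + 8)/((4 - (2 - 2)) - 5))*8 = 5 + (7/((4 - 1*0) - 5))*8 = 5 + (7/((4 + 0) - 5))*8 = 5 + (7/(4 - 5))*8 = 5 + (7/(-1))*8 = 5 + (7*(-1))*8 = 5 - 7*8 = 5 - 56 = -51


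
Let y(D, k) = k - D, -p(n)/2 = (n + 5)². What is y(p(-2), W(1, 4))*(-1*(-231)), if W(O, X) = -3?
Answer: 3465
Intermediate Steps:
p(n) = -2*(5 + n)² (p(n) = -2*(n + 5)² = -2*(5 + n)²)
y(p(-2), W(1, 4))*(-1*(-231)) = (-3 - (-2)*(5 - 2)²)*(-1*(-231)) = (-3 - (-2)*3²)*231 = (-3 - (-2)*9)*231 = (-3 - 1*(-18))*231 = (-3 + 18)*231 = 15*231 = 3465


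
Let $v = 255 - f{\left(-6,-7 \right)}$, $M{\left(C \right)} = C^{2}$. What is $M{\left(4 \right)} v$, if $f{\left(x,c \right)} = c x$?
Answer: $3408$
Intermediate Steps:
$v = 213$ ($v = 255 - \left(-7\right) \left(-6\right) = 255 - 42 = 213$)
$M{\left(4 \right)} v = 4^{2} \cdot 213 = 16 \cdot 213 = 3408$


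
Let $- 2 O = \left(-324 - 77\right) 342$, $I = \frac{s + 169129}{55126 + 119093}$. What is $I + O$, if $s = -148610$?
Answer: $\frac{11946391568}{174219} \approx 68571.0$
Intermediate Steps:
$I = \frac{20519}{174219}$ ($I = \frac{-148610 + 169129}{55126 + 119093} = \frac{20519}{174219} \approx 0.11778$)
$O = 68571$ ($O = - \frac{\left(-324 - 77\right) 342}{2} = - \frac{\left(-401\right) 342}{2} = \left(- \frac{1}{2}\right) \left(-137142\right) = 68571$)
$I + O = \frac{20519}{174219} + 68571 = \frac{11946391568}{174219}$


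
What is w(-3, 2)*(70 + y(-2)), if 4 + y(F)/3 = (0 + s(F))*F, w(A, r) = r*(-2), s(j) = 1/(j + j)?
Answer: -238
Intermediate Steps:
s(j) = 1/(2*j)
w(A, r) = -2*r
y(F) = -21/2 (y(F) = -12 + 3*((0 + 1/(2*F))*F) = -12 + 3*((1/(2*F))*F) = -12 + 3*(½) = -12 + 3/2 = -21/2)
w(-3, 2)*(70 + y(-2)) = (-2*2)*(70 - 21/2) = -4*119/2 = -238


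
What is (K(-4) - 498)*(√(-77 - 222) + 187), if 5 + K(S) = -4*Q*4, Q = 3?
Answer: -103037 - 551*I*√299 ≈ -1.0304e+5 - 9527.7*I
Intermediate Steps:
K(S) = -53 (K(S) = -5 - 4*3*4 = -5 - 12*4 = -5 - 48 = -53)
(K(-4) - 498)*(√(-77 - 222) + 187) = (-53 - 498)*(√(-77 - 222) + 187) = -551*(√(-299) + 187) = -551*(I*√299 + 187) = -551*(187 + I*√299) = -103037 - 551*I*√299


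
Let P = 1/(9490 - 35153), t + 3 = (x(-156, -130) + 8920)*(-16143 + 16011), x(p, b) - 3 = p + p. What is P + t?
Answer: -29169977266/25663 ≈ -1.1367e+6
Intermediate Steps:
x(p, b) = 3 + 2*p (x(p, b) = 3 + (p + p) = 3 + 2*p)
t = -1136655 (t = -3 + ((3 + 2*(-156)) + 8920)*(-16143 + 16011) = -3 + ((3 - 312) + 8920)*(-132) = -3 + (-309 + 8920)*(-132) = -3 + 8611*(-132) = -3 - 1136652 = -1136655)
P = -1/25663 (P = 1/(-25663) = -1/25663 ≈ -3.8967e-5)
P + t = -1/25663 - 1136655 = -29169977266/25663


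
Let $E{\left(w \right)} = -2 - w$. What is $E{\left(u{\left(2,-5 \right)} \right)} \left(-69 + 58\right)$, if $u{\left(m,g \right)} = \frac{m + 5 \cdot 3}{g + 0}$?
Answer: $- \frac{77}{5} \approx -15.4$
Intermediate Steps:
$u{\left(m,g \right)} = \frac{15 + m}{g}$ ($u{\left(m,g \right)} = \frac{m + 15}{g} = \frac{15 + m}{g}$)
$E{\left(u{\left(2,-5 \right)} \right)} \left(-69 + 58\right) = \left(-2 - \frac{15 + 2}{-5}\right) \left(-69 + 58\right) = \left(-2 - \left(- \frac{1}{5}\right) 17\right) \left(-11\right) = \left(-2 - - \frac{17}{5}\right) \left(-11\right) = \left(-2 + \frac{17}{5}\right) \left(-11\right) = \frac{7}{5} \left(-11\right) = - \frac{77}{5}$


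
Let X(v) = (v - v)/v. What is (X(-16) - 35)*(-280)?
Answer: 9800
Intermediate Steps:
X(v) = 0 (X(v) = 0/v = 0)
(X(-16) - 35)*(-280) = (0 - 35)*(-280) = -35*(-280) = 9800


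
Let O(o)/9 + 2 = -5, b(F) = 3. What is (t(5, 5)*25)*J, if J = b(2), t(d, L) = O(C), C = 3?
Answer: -4725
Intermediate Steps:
O(o) = -63 (O(o) = -18 + 9*(-5) = -18 - 45 = -63)
t(d, L) = -63
J = 3
(t(5, 5)*25)*J = -63*25*3 = -1575*3 = -4725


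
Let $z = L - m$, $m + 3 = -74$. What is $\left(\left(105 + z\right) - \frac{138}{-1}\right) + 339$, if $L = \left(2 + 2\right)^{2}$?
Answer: $675$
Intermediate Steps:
$m = -77$ ($m = -3 - 74 = -77$)
$L = 16$ ($L = 4^{2} = 16$)
$z = 93$ ($z = 16 - -77 = 16 + 77 = 93$)
$\left(\left(105 + z\right) - \frac{138}{-1}\right) + 339 = \left(\left(105 + 93\right) - \frac{138}{-1}\right) + 339 = \left(198 - -138\right) + 339 = \left(198 + 138\right) + 339 = 336 + 339 = 675$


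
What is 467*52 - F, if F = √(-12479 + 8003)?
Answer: 24284 - 2*I*√1119 ≈ 24284.0 - 66.903*I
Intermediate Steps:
F = 2*I*√1119 (F = √(-4476) = 2*I*√1119 ≈ 66.903*I)
467*52 - F = 467*52 - 2*I*√1119 = 24284 - 2*I*√1119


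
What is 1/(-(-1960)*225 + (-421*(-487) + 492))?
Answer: 1/646519 ≈ 1.5467e-6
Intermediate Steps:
1/(-(-1960)*225 + (-421*(-487) + 492)) = 1/(-1960*(-225) + (205027 + 492)) = 1/(441000 + 205519) = 1/646519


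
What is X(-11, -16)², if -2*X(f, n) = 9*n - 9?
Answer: 23409/4 ≈ 5852.3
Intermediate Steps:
X(f, n) = 9/2 - 9*n/2 (X(f, n) = -(9*n - 9)/2 = -(-9 + 9*n)/2 = 9/2 - 9*n/2)
X(-11, -16)² = (9/2 - 9/2*(-16))² = (9/2 + 72)² = (153/2)² = 23409/4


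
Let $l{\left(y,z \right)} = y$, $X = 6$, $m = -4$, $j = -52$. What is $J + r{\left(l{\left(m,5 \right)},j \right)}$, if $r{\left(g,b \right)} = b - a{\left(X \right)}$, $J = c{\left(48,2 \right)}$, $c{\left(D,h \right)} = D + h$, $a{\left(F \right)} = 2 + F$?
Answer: $-10$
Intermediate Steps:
$J = 50$ ($J = 48 + 2 = 50$)
$r{\left(g,b \right)} = -8 + b$ ($r{\left(g,b \right)} = b - \left(2 + 6\right) = b - 8 = -8 + b$)
$J + r{\left(l{\left(m,5 \right)},j \right)} = 50 - 60 = -10$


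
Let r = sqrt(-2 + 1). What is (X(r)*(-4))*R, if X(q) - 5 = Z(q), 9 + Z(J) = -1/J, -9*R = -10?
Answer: 160/9 - 40*I/9 ≈ 17.778 - 4.4444*I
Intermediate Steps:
R = 10/9 (R = -1/9*(-10) = 10/9 ≈ 1.1111)
Z(J) = -9 - 1/J
r = I (r = sqrt(-1) = I ≈ 1.0*I)
X(q) = -4 - 1/q (X(q) = 5 + (-9 - 1/q) = -4 - 1/q)
(X(r)*(-4))*R = ((-4 - 1/I)*(-4))*(10/9) = ((-4 - (-1)*I)*(-4))*(10/9) = ((-4 + I)*(-4))*(10/9) = (16 - 4*I)*(10/9) = 160/9 - 40*I/9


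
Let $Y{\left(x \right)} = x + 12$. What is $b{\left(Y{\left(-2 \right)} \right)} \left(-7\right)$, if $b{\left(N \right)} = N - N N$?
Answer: $630$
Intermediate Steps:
$Y{\left(x \right)} = 12 + x$
$b{\left(N \right)} = N - N^{2}$
$b{\left(Y{\left(-2 \right)} \right)} \left(-7\right) = \left(12 - 2\right) \left(1 - \left(12 - 2\right)\right) \left(-7\right) = 10 \left(1 - 10\right) \left(-7\right) = 10 \left(-9\right) \left(-7\right) = \left(-90\right) \left(-7\right) = 630$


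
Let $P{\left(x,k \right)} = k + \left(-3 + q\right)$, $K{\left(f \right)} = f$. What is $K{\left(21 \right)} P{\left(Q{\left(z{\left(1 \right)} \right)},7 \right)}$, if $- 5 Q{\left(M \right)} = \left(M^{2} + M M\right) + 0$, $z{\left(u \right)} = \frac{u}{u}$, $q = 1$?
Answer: $105$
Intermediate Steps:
$z{\left(u \right)} = 1$
$Q{\left(M \right)} = - \frac{2 M^{2}}{5}$ ($Q{\left(M \right)} = - \frac{\left(M^{2} + M M\right) + 0}{5} = - \frac{\left(M^{2} + M^{2}\right) + 0}{5} = - \frac{2 M^{2} + 0}{5} = - \frac{2 M^{2}}{5}$)
$P{\left(x,k \right)} = -2 + k$ ($P{\left(x,k \right)} = k + \left(-3 + 1\right) = k - 2 = -2 + k$)
$K{\left(21 \right)} P{\left(Q{\left(z{\left(1 \right)} \right)},7 \right)} = 21 \left(-2 + 7\right) = 21 \cdot 5 = 105$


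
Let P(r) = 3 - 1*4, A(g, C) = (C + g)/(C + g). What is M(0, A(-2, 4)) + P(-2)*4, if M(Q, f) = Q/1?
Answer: -4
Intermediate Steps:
A(g, C) = 1
M(Q, f) = Q (M(Q, f) = Q*1 = Q)
P(r) = -1 (P(r) = 3 - 4 = -1)
M(0, A(-2, 4)) + P(-2)*4 = 0 - 1*4 = 0 - 4 = -4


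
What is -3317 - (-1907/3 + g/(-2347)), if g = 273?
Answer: -18878449/7041 ≈ -2681.2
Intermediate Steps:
-3317 - (-1907/3 + g/(-2347)) = -3317 - (-1907/3 + 273/(-2347)) = -3317 - (-1907*⅓ + 273*(-1/2347)) = -3317 - (-1907/3 - 273/2347) = -3317 - 1*(-4476548/7041) = -3317 + 4476548/7041 = -18878449/7041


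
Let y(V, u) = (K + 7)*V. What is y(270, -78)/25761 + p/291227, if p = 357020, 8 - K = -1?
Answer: 3485097620/2500766249 ≈ 1.3936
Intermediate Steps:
K = 9 (K = 8 - 1*(-1) = 8 + 1 = 9)
y(V, u) = 16*V (y(V, u) = (9 + 7)*V = 16*V)
y(270, -78)/25761 + p/291227 = (16*270)/25761 + 357020/291227 = 4320*(1/25761) + 357020*(1/291227) = 1440/8587 + 357020/291227 = 3485097620/2500766249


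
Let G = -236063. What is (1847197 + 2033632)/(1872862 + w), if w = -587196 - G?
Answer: 3880829/1521729 ≈ 2.5503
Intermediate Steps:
w = -351133 (w = -587196 - 1*(-236063) = -587196 + 236063 = -351133)
(1847197 + 2033632)/(1872862 + w) = (1847197 + 2033632)/(1872862 - 351133) = 3880829/1521729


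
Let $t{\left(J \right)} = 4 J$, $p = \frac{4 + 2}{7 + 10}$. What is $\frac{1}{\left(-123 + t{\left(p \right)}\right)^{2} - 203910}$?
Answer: $- \frac{289}{54657501} \approx -5.2875 \cdot 10^{-6}$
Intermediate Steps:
$p = \frac{6}{17} \approx 0.35294$
$\frac{1}{\left(-123 + t{\left(p \right)}\right)^{2} - 203910} = \frac{1}{\left(-123 + 4 \cdot \frac{6}{17}\right)^{2} - 203910} = \frac{1}{\left(-123 + \frac{24}{17}\right)^{2} - 203910} = \frac{1}{\left(- \frac{2067}{17}\right)^{2} - 203910} = \frac{1}{\frac{4272489}{289} - 203910} = \frac{1}{- \frac{54657501}{289}} = - \frac{289}{54657501}$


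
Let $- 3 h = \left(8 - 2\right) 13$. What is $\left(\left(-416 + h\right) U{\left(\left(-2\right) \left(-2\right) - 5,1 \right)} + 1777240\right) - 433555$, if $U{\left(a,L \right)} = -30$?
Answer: $1356945$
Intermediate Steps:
$h = -26$ ($h = - \frac{\left(8 - 2\right) 13}{3} = - \frac{6 \cdot 13}{3} = \left(- \frac{1}{3}\right) 78 = -26$)
$\left(\left(-416 + h\right) U{\left(\left(-2\right) \left(-2\right) - 5,1 \right)} + 1777240\right) - 433555 = \left(\left(-416 - 26\right) \left(-30\right) + 1777240\right) - 433555 = \left(\left(-442\right) \left(-30\right) + 1777240\right) - 433555 = \left(13260 + 1777240\right) - 433555 = 1790500 - 433555 = 1356945$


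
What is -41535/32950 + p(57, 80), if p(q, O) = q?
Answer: 367323/6590 ≈ 55.739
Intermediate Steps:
-41535/32950 + p(57, 80) = -41535/32950 + 57 = -41535*1/32950 + 57 = -8307/6590 + 57 = 367323/6590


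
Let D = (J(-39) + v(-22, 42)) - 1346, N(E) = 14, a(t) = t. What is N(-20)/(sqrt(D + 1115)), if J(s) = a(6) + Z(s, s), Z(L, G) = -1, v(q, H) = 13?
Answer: -14*I*sqrt(213)/213 ≈ -0.95926*I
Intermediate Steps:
J(s) = 5 (J(s) = 6 - 1 = 5)
D = -1328 (D = (5 + 13) - 1346 = 18 - 1346 = -1328)
N(-20)/(sqrt(D + 1115)) = 14/(sqrt(-1328 + 1115)) = 14/(sqrt(-213)) = 14/((I*sqrt(213))) = 14*(-I*sqrt(213)/213) = -14*I*sqrt(213)/213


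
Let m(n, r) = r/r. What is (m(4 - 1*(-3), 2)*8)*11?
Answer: 88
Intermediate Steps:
m(n, r) = 1
(m(4 - 1*(-3), 2)*8)*11 = (1*8)*11 = 8*11 = 88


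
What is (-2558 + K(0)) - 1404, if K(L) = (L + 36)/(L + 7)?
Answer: -27698/7 ≈ -3956.9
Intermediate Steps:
K(L) = (36 + L)/(7 + L)
(-2558 + K(0)) - 1404 = (-2558 + (36 + 0)/(7 + 0)) - 1404 = (-2558 + 36/7) - 1404 = -17870/7 - 1404 = -27698/7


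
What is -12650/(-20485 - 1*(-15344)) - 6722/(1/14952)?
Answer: -516708242854/5141 ≈ -1.0051e+8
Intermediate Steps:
-12650/(-20485 - 1*(-15344)) - 6722/(1/14952) = -12650/(-20485 + 15344) - 6722/1/14952 = -12650/(-5141) - 6722*14952 = -12650*(-1/5141) - 100507344 = 12650/5141 - 100507344 = -516708242854/5141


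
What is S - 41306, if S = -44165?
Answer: -85471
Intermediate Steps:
S - 41306 = -44165 - 41306 = -85471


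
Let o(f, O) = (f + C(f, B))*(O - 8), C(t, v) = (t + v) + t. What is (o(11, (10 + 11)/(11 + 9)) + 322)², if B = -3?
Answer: 51529/4 ≈ 12882.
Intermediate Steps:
C(t, v) = v + 2*t
o(f, O) = (-8 + O)*(-3 + 3*f) (o(f, O) = (f + (-3 + 2*f))*(O - 8) = (-3 + 3*f)*(-8 + O) = (-8 + O)*(-3 + 3*f))
(o(11, (10 + 11)/(11 + 9)) + 322)² = ((24 - 24*11 - 3*(10 + 11)/(11 + 9) + 3*((10 + 11)/(11 + 9))*11) + 322)² = ((24 - 264 - 63/20 + 3*(21/20)*11) + 322)² = ((24 - 264 - 63/20 + 3*(21*(1/20))*11) + 322)² = ((24 - 264 - 3*21/20 + 3*(21/20)*11) + 322)² = ((24 - 264 - 63/20 + 693/20) + 322)² = (-417/2 + 322)² = (227/2)² = 51529/4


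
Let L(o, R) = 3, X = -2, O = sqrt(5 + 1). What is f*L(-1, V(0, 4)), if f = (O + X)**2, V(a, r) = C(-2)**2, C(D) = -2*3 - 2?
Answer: 30 - 12*sqrt(6) ≈ 0.60612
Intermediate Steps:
C(D) = -8 (C(D) = -6 - 2 = -8)
O = sqrt(6) ≈ 2.4495
V(a, r) = 64 (V(a, r) = (-8)**2 = 64)
f = (-2 + sqrt(6))**2 (f = (sqrt(6) - 2)**2 = (-2 + sqrt(6))**2 ≈ 0.20204)
f*L(-1, V(0, 4)) = (2 - sqrt(6))**2*3 = 3*(2 - sqrt(6))**2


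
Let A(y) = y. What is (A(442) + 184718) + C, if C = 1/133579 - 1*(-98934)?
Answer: 37948992427/133579 ≈ 2.8409e+5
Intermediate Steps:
C = 13215504787/133579 (C = 1/133579 + 98934 = 13215504787/133579 ≈ 98934.)
(A(442) + 184718) + C = (442 + 184718) + 13215504787/133579 = 185160 + 13215504787/133579 = 37948992427/133579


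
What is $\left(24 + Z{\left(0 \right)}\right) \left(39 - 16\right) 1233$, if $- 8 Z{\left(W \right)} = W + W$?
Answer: $680616$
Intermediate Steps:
$Z{\left(W \right)} = - \frac{W}{4}$ ($Z{\left(W \right)} = - \frac{W + W}{8} = - \frac{2 W}{8} = - \frac{W}{4}$)
$\left(24 + Z{\left(0 \right)}\right) \left(39 - 16\right) 1233 = \left(24 - 0\right) \left(39 - 16\right) 1233 = \left(24 + 0\right) 23 \cdot 1233 = 24 \cdot 23 \cdot 1233 = 552 \cdot 1233 = 680616$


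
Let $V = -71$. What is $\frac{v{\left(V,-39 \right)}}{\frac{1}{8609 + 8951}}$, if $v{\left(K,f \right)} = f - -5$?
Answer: $-597040$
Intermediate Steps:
$v{\left(K,f \right)} = 5 + f$ ($v{\left(K,f \right)} = f + 5 = 5 + f$)
$\frac{v{\left(V,-39 \right)}}{\frac{1}{8609 + 8951}} = \frac{5 - 39}{\frac{1}{8609 + 8951}} = - \frac{34}{\frac{1}{17560}} = - 34 \frac{1}{\frac{1}{17560}} = \left(-34\right) 17560 = -597040$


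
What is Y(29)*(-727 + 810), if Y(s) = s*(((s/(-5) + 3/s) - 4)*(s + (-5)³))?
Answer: 11203008/5 ≈ 2.2406e+6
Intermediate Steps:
Y(s) = s*(-125 + s)*(-4 + 3/s - s/5) (Y(s) = s*(((s*(-⅕) + 3/s) - 4)*(s - 125)) = s*(((-s/5 + 3/s) - 4)*(-125 + s)) = s*(((3/s - s/5) - 4)*(-125 + s)) = s*((-4 + 3/s - s/5)*(-125 + s)) = s*((-125 + s)*(-4 + 3/s - s/5)) = s*(-125 + s)*(-4 + 3/s - s/5))
Y(29)*(-727 + 810) = (-375 + 21*29² + 503*29 - ⅕*29³)*(-727 + 810) = (-375 + 21*841 + 14587 - ⅕*24389)*83 = (-375 + 17661 + 14587 - 24389/5)*83 = (134976/5)*83 = 11203008/5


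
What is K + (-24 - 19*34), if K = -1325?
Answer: -1995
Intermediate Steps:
K + (-24 - 19*34) = -1325 + (-24 - 19*34) = -1325 + (-24 - 646) = -1325 - 670 = -1995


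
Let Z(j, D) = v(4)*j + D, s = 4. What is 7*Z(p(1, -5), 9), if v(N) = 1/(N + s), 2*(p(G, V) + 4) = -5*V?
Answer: 1127/16 ≈ 70.438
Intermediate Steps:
p(G, V) = -4 - 5*V/2 (p(G, V) = -4 + (-5*V)/2 = -4 - 5*V/2)
v(N) = 1/(4 + N) (v(N) = 1/(N + 4) = 1/(4 + N))
Z(j, D) = D + j/8 (Z(j, D) = j/(4 + 4) + D = j/8 + D = D + j/8)
7*Z(p(1, -5), 9) = 7*(9 + (-4 - 5/2*(-5))/8) = 7*(9 + (-4 + 25/2)/8) = 7*(9 + (⅛)*(17/2)) = 7*(9 + 17/16) = 7*(161/16) = 1127/16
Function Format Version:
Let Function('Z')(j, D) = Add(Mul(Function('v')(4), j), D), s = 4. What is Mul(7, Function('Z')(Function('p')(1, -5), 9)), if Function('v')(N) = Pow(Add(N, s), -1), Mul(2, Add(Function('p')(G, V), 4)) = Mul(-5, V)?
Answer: Rational(1127, 16) ≈ 70.438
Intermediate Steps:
Function('p')(G, V) = Add(-4, Mul(Rational(-5, 2), V)) (Function('p')(G, V) = Add(-4, Mul(Rational(1, 2), Mul(-5, V))) = Add(-4, Mul(Rational(-5, 2), V)))
Function('v')(N) = Pow(Add(4, N), -1) (Function('v')(N) = Pow(Add(N, 4), -1) = Pow(Add(4, N), -1))
Function('Z')(j, D) = Add(D, Mul(Rational(1, 8), j)) (Function('Z')(j, D) = Add(Mul(Pow(Add(4, 4), -1), j), D) = Add(Mul(Pow(8, -1), j), D) = Add(Mul(Rational(1, 8), j), D) = Add(D, Mul(Rational(1, 8), j)))
Mul(7, Function('Z')(Function('p')(1, -5), 9)) = Mul(7, Add(9, Mul(Rational(1, 8), Add(-4, Mul(Rational(-5, 2), -5))))) = Mul(7, Add(9, Mul(Rational(1, 8), Add(-4, Rational(25, 2))))) = Mul(7, Add(9, Mul(Rational(1, 8), Rational(17, 2)))) = Mul(7, Add(9, Rational(17, 16))) = Mul(7, Rational(161, 16)) = Rational(1127, 16)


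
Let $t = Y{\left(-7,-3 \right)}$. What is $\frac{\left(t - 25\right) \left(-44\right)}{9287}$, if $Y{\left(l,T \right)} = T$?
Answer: $\frac{1232}{9287} \approx 0.13266$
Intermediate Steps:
$t = -3$
$\frac{\left(t - 25\right) \left(-44\right)}{9287} = \frac{\left(-3 - 25\right) \left(-44\right)}{9287} = \left(-28\right) \left(-44\right) \frac{1}{9287} = 1232 \cdot \frac{1}{9287} = \frac{1232}{9287}$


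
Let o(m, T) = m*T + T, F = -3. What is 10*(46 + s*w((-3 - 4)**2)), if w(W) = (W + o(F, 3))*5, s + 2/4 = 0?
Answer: -615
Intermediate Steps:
s = -1/2 (s = -1/2 + 0 = -1/2 ≈ -0.50000)
o(m, T) = T + T*m (o(m, T) = T*m + T = T + T*m)
w(W) = -30 + 5*W (w(W) = (W + 3*(1 - 3))*5 = (W + 3*(-2))*5 = (W - 6)*5 = (-6 + W)*5 = -30 + 5*W)
10*(46 + s*w((-3 - 4)**2)) = 10*(46 - (-30 + 5*(-3 - 4)**2)/2) = 10*(46 - (-30 + 5*(-7)**2)/2) = 10*(46 - (-30 + 5*49)/2) = 10*(46 - (-30 + 245)/2) = 10*(46 - 1/2*215) = 10*(46 - 215/2) = 10*(-123/2) = -615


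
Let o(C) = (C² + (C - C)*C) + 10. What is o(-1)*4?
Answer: 44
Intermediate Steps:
o(C) = 10 + C² (o(C) = (C² + 0*C) + 10 = (C² + 0) + 10 = C² + 10 = 10 + C²)
o(-1)*4 = (10 + (-1)²)*4 = (10 + 1)*4 = 11*4 = 44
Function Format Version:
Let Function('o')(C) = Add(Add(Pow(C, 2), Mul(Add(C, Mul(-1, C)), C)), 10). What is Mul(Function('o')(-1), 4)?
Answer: 44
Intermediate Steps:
Function('o')(C) = Add(10, Pow(C, 2)) (Function('o')(C) = Add(Add(Pow(C, 2), Mul(0, C)), 10) = Add(Add(Pow(C, 2), 0), 10) = Add(Pow(C, 2), 10) = Add(10, Pow(C, 2)))
Mul(Function('o')(-1), 4) = Mul(Add(10, Pow(-1, 2)), 4) = Mul(Add(10, 1), 4) = Mul(11, 4) = 44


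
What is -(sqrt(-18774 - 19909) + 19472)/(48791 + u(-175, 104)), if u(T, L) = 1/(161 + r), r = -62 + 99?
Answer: -3855456/9660619 - 198*I*sqrt(38683)/9660619 ≈ -0.39909 - 0.0040311*I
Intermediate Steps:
r = 37
u(T, L) = 1/198 (u(T, L) = 1/(161 + 37) = 1/198)
-(sqrt(-18774 - 19909) + 19472)/(48791 + u(-175, 104)) = -(sqrt(-18774 - 19909) + 19472)/(48791 + 1/198) = -(sqrt(-38683) + 19472)/9660619/198 = -(I*sqrt(38683) + 19472)*198/9660619 = -(19472 + I*sqrt(38683))*198/9660619 = -(3855456/9660619 + 198*I*sqrt(38683)/9660619) = -3855456/9660619 - 198*I*sqrt(38683)/9660619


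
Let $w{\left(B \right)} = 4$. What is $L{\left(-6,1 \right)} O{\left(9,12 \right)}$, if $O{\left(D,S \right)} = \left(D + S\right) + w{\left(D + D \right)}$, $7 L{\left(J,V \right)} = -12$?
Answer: $- \frac{300}{7} \approx -42.857$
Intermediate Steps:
$L{\left(J,V \right)} = - \frac{12}{7}$ ($L{\left(J,V \right)} = \frac{1}{7} \left(-12\right) = - \frac{12}{7}$)
$O{\left(D,S \right)} = 4 + D + S$ ($O{\left(D,S \right)} = \left(D + S\right) + 4 = 4 + D + S$)
$L{\left(-6,1 \right)} O{\left(9,12 \right)} = - \frac{12 \left(4 + 9 + 12\right)}{7} = \left(- \frac{12}{7}\right) 25 = - \frac{300}{7}$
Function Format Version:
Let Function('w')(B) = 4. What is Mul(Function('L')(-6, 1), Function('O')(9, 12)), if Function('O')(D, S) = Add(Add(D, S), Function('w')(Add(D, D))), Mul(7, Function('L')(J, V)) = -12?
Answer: Rational(-300, 7) ≈ -42.857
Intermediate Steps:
Function('L')(J, V) = Rational(-12, 7) (Function('L')(J, V) = Mul(Rational(1, 7), -12) = Rational(-12, 7))
Function('O')(D, S) = Add(4, D, S) (Function('O')(D, S) = Add(Add(D, S), 4) = Add(4, D, S))
Mul(Function('L')(-6, 1), Function('O')(9, 12)) = Mul(Rational(-12, 7), Add(4, 9, 12)) = Mul(Rational(-12, 7), 25) = Rational(-300, 7)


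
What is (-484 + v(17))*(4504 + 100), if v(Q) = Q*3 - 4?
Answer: -2011948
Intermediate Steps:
v(Q) = -4 + 3*Q (v(Q) = 3*Q - 4 = -4 + 3*Q)
(-484 + v(17))*(4504 + 100) = (-484 + (-4 + 3*17))*(4504 + 100) = (-484 + (-4 + 51))*4604 = (-484 + 47)*4604 = -437*4604 = -2011948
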